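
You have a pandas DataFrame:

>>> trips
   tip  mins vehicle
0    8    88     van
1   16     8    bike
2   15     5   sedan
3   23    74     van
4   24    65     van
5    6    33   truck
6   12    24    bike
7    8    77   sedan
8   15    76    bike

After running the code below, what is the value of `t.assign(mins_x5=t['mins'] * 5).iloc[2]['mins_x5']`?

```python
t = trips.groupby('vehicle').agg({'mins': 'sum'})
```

group by vehicle, sum of mins:
         mins
vehicle      
bike      108
sedan      82
truck      33
van       227
add column mins_x5 = t['mins'] * 5:
         mins  mins_x5
vehicle               
bike      108      540
sedan      82      410
truck      33      165
van       227     1135
Taking the value at position 2, column 'mins_x5' gives 165.

165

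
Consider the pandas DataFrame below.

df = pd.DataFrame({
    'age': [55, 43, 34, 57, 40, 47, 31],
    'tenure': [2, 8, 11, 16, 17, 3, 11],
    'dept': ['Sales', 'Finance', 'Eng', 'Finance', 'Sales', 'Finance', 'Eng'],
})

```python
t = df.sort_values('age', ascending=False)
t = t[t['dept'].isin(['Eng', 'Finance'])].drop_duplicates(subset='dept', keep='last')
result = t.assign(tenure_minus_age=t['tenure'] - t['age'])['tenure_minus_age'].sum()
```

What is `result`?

sort by age descending:
   age  tenure     dept
3   57      16  Finance
0   55       2    Sales
5   47       3  Finance
1   43       8  Finance
4   40      17    Sales
2   34      11      Eng
6   31      11      Eng
filter rows where dept in ['Eng', 'Finance']:
   age  tenure     dept
3   57      16  Finance
5   47       3  Finance
1   43       8  Finance
2   34      11      Eng
6   31      11      Eng
drop duplicate dept (keep=last):
   age  tenure     dept
1   43       8  Finance
6   31      11      Eng
add column tenure_minus_age = t['tenure'] - t['age']:
   age  tenure     dept  tenure_minus_age
1   43       8  Finance               -35
6   31      11      Eng               -20
Then the sum of column 'tenure_minus_age': -55

-55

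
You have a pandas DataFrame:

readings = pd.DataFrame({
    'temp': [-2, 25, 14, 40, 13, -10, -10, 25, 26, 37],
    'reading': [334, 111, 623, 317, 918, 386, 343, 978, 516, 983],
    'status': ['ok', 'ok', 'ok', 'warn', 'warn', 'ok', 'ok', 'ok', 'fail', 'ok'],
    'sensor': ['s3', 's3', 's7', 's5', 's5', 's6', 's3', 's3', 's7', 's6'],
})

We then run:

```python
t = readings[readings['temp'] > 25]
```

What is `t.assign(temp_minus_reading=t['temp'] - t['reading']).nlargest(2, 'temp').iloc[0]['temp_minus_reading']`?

-277

filter rows where temp > 25:
   temp  reading status sensor
3    40      317   warn     s5
8    26      516   fail     s7
9    37      983     ok     s6
add column temp_minus_reading = t['temp'] - t['reading']:
   temp  reading status sensor  temp_minus_reading
3    40      317   warn     s5                -277
8    26      516   fail     s7                -490
9    37      983     ok     s6                -946
take 2 rows with largest temp:
   temp  reading status sensor  temp_minus_reading
3    40      317   warn     s5                -277
9    37      983     ok     s6                -946
Taking the value at position 0, column 'temp_minus_reading' gives -277.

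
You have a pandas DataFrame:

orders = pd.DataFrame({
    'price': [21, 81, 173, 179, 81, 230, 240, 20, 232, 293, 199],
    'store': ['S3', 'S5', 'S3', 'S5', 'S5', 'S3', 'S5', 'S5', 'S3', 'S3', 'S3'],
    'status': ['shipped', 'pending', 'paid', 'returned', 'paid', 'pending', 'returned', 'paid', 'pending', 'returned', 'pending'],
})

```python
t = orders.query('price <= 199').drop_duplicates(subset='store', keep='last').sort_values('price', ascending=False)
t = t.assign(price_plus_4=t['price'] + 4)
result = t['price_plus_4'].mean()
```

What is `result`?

filter rows where price <= 199:
    price store    status
0      21    S3   shipped
1      81    S5   pending
2     173    S3      paid
3     179    S5  returned
4      81    S5      paid
7      20    S5      paid
10    199    S3   pending
drop duplicate store (keep=last):
    price store   status
7      20    S5     paid
10    199    S3  pending
sort by price descending:
    price store   status
10    199    S3  pending
7      20    S5     paid
add column price_plus_4 = t['price'] + 4:
    price store   status  price_plus_4
10    199    S3  pending           203
7      20    S5     paid            24
Finally, mean of column 'price_plus_4' = 113.5.

113.5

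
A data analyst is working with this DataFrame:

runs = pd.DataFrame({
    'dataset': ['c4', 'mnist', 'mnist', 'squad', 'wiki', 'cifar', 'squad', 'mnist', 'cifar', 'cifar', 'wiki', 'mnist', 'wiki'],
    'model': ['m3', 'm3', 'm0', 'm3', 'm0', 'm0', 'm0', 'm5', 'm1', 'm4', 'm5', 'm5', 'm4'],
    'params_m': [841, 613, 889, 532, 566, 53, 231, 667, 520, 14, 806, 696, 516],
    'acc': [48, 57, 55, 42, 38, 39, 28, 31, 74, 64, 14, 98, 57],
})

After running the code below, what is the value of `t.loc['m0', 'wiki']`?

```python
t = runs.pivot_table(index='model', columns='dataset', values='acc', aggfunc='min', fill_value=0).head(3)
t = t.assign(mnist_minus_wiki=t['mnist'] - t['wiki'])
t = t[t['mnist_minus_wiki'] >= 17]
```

38

pivot: rows=model, cols=dataset, min(acc):
dataset  c4  cifar  mnist  squad  wiki
model                                 
m0        0     39     55     28    38
m1        0     74      0      0     0
m3       48      0     57     42     0
m4        0     64      0      0    57
m5        0      0     31      0    14
take first 3 rows:
dataset  c4  cifar  mnist  squad  wiki
model                                 
m0        0     39     55     28    38
m1        0     74      0      0     0
m3       48      0     57     42     0
add column mnist_minus_wiki = t['mnist'] - t['wiki']:
dataset  c4  cifar  mnist  squad  wiki  mnist_minus_wiki
model                                                   
m0        0     39     55     28    38                17
m1        0     74      0      0     0                 0
m3       48      0     57     42     0                57
filter rows where mnist_minus_wiki >= 17:
dataset  c4  cifar  mnist  squad  wiki  mnist_minus_wiki
model                                                   
m0        0     39     55     28    38                17
m3       48      0     57     42     0                57
Reading off the value at row 'm0', column 'wiki', we get 38.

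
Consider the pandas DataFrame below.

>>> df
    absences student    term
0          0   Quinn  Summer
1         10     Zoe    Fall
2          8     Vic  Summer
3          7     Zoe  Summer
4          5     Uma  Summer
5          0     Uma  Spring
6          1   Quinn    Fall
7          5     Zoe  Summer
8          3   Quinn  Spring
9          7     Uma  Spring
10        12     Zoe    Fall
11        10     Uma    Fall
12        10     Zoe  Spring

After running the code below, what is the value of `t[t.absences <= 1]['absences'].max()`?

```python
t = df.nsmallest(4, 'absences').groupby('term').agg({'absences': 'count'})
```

take 4 rows with smallest absences:
   absences student    term
0         0   Quinn  Summer
5         0     Uma  Spring
6         1   Quinn    Fall
8         3   Quinn  Spring
group by term, count of absences:
        absences
term            
Fall           1
Spring         2
Summer         1
filter rows where absences <= 1:
        absences
term            
Fall           1
Summer         1
Hence 1.

1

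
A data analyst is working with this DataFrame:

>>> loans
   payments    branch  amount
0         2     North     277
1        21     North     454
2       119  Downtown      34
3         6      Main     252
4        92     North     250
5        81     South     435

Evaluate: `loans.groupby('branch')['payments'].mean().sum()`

group by branch, mean of payments:
branch
Downtown    119.000000
Main          6.000000
North        38.333333
South        81.000000
Name: payments, dtype: float64
Taking the sum of the resulting series gives 244.333333333.

244.333333333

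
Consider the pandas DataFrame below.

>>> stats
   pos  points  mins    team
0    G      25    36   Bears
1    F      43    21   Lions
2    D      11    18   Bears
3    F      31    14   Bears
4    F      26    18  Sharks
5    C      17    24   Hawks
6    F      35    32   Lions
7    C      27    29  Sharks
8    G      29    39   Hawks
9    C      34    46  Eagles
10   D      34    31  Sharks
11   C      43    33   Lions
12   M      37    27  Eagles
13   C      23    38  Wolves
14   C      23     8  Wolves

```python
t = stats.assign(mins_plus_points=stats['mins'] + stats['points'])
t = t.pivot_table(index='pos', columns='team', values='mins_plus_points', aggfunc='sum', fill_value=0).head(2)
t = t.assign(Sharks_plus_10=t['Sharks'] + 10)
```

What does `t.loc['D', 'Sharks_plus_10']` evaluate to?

add column mins_plus_points = stats['mins'] + stats['points']:
   pos  points  mins    team  mins_plus_points
0    G      25    36   Bears                61
1    F      43    21   Lions                64
2    D      11    18   Bears                29
3    F      31    14   Bears                45
4    F      26    18  Sharks                44
5    C      17    24   Hawks                41
6    F      35    32   Lions                67
7    C      27    29  Sharks                56
8    G      29    39   Hawks                68
9    C      34    46  Eagles                80
10   D      34    31  Sharks                65
11   C      43    33   Lions                76
12   M      37    27  Eagles                64
13   C      23    38  Wolves                61
14   C      23     8  Wolves                31
pivot: rows=pos, cols=team, sum(mins_plus_points):
team  Bears  Eagles  Hawks  Lions  Sharks  Wolves
pos                                              
C         0      80     41     76      56      92
D        29       0      0      0      65       0
F        45       0      0    131      44       0
G        61       0     68      0       0       0
M         0      64      0      0       0       0
take first 2 rows:
team  Bears  Eagles  Hawks  Lions  Sharks  Wolves
pos                                              
C         0      80     41     76      56      92
D        29       0      0      0      65       0
add column Sharks_plus_10 = t['Sharks'] + 10:
team  Bears  Eagles  Hawks  Lions  Sharks  Wolves  Sharks_plus_10
pos                                                              
C         0      80     41     76      56      92              66
D        29       0      0      0      65       0              75

75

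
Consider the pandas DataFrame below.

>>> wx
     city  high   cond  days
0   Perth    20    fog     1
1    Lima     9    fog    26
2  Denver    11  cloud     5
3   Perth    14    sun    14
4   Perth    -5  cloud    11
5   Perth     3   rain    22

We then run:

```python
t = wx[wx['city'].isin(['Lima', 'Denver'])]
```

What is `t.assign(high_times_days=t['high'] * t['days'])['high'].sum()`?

filter rows where city in ['Lima', 'Denver']:
     city  high   cond  days
1    Lima     9    fog    26
2  Denver    11  cloud     5
add column high_times_days = t['high'] * t['days']:
     city  high   cond  days  high_times_days
1    Lima     9    fog    26              234
2  Denver    11  cloud     5               55
The sum of column 'high' is 20.

20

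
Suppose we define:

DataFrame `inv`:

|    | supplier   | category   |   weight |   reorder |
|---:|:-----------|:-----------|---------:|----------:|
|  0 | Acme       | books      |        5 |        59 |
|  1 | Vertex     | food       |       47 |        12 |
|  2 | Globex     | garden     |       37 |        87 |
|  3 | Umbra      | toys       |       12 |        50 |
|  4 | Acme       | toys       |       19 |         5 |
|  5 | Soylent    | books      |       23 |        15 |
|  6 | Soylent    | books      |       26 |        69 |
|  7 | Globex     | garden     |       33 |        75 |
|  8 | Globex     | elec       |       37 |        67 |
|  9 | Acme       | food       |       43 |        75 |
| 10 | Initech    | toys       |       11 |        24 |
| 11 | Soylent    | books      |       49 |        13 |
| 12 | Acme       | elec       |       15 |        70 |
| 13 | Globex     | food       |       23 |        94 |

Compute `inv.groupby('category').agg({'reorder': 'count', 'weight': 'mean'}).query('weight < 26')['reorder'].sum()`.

group by category: count(reorder), mean(weight):
          reorder     weight
category                    
books           4  25.750000
elec            2  26.000000
food            3  37.666667
garden          2  35.000000
toys            3  14.000000
filter rows where weight < 26:
          reorder  weight
category                 
books           4   25.75
toys            3   14.00
Taking the sum of column 'reorder' gives 7.

7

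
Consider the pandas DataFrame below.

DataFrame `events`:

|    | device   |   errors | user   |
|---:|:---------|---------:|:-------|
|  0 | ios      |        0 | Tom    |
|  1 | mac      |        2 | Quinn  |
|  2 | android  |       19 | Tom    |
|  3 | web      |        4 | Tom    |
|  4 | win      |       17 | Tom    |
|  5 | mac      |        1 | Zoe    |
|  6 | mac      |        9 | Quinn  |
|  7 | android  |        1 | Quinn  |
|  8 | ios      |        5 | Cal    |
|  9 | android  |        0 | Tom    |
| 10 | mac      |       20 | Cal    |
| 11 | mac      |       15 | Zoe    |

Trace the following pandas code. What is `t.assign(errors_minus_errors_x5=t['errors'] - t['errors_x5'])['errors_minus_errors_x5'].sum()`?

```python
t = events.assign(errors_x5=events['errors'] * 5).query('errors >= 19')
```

add column errors_x5 = events['errors'] * 5:
     device  errors   user  errors_x5
0       ios       0    Tom          0
1       mac       2  Quinn         10
2   android      19    Tom         95
3       web       4    Tom         20
4       win      17    Tom         85
5       mac       1    Zoe          5
6       mac       9  Quinn         45
7   android       1  Quinn          5
8       ios       5    Cal         25
9   android       0    Tom          0
10      mac      20    Cal        100
11      mac      15    Zoe         75
filter rows where errors >= 19:
     device  errors user  errors_x5
2   android      19  Tom         95
10      mac      20  Cal        100
add column errors_minus_errors_x5 = t['errors'] - t['errors_x5']:
     device  errors user  errors_x5  errors_minus_errors_x5
2   android      19  Tom         95                     -76
10      mac      20  Cal        100                     -80

-156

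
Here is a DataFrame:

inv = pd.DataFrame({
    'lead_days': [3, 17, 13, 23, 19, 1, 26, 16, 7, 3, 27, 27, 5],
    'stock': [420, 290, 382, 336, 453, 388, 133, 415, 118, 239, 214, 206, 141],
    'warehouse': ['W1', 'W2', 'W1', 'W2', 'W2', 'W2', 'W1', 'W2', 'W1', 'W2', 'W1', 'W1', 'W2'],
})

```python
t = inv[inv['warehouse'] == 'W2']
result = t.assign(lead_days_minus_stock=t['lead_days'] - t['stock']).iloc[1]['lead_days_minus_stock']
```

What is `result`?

-313

filter rows where warehouse == 'W2':
    lead_days  stock warehouse
1          17    290        W2
3          23    336        W2
4          19    453        W2
5           1    388        W2
7          16    415        W2
9           3    239        W2
12          5    141        W2
add column lead_days_minus_stock = t['lead_days'] - t['stock']:
    lead_days  stock warehouse  lead_days_minus_stock
1          17    290        W2                   -273
3          23    336        W2                   -313
4          19    453        W2                   -434
5           1    388        W2                   -387
7          16    415        W2                   -399
9           3    239        W2                   -236
12          5    141        W2                   -136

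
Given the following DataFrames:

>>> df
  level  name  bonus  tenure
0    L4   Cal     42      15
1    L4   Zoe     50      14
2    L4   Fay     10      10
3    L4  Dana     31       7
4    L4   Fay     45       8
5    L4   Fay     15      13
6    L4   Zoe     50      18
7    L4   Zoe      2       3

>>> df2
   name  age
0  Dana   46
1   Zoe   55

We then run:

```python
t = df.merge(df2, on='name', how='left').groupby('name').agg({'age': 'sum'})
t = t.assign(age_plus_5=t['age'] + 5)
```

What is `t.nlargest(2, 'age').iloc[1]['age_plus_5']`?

merge on 'name' (how='left') → 8 rows:
  level  name  bonus  tenure   age
0    L4   Cal     42      15   NaN
1    L4   Zoe     50      14  55.0
2    L4   Fay     10      10   NaN
3    L4  Dana     31       7  46.0
4    L4   Fay     45       8   NaN
5    L4   Fay     15      13   NaN
6    L4   Zoe     50      18  55.0
7    L4   Zoe      2       3  55.0
group by name, sum of age:
        age
name       
Cal     0.0
Dana   46.0
Fay     0.0
Zoe   165.0
add column age_plus_5 = t['age'] + 5:
        age  age_plus_5
name                   
Cal     0.0         5.0
Dana   46.0        51.0
Fay     0.0         5.0
Zoe   165.0       170.0
take 2 rows with largest age:
        age  age_plus_5
name                   
Zoe   165.0       170.0
Dana   46.0        51.0
Then the value at position 1, column 'age_plus_5': 51.0

51.0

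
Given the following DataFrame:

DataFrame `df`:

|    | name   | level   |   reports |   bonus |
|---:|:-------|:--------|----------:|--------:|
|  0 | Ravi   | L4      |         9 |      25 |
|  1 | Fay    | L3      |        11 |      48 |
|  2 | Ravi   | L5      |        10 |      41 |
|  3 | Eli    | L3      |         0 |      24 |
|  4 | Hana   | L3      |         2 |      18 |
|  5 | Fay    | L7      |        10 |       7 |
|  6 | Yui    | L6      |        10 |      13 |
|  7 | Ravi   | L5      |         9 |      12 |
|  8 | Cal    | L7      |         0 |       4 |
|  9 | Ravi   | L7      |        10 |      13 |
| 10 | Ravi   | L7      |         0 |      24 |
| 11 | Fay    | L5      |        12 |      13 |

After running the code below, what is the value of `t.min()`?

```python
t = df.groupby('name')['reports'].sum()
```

group by name, sum of reports:
name
Cal      0
Eli      0
Fay     33
Hana     2
Ravi    38
Yui     10
Name: reports, dtype: int64
min of the resulting series → 0

0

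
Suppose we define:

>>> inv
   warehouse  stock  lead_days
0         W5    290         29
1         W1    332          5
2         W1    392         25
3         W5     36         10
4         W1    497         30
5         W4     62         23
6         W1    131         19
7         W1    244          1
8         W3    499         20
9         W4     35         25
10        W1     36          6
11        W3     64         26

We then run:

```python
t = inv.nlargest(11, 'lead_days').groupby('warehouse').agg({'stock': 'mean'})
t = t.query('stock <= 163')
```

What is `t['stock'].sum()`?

211.5

take 11 rows with largest lead_days:
   warehouse  stock  lead_days
4         W1    497         30
0         W5    290         29
11        W3     64         26
2         W1    392         25
9         W4     35         25
5         W4     62         23
8         W3    499         20
6         W1    131         19
3         W5     36         10
10        W1     36          6
1         W1    332          5
group by warehouse, mean of stock:
           stock
warehouse       
W1         277.6
W3         281.5
W4          48.5
W5         163.0
filter rows where stock <= 163:
           stock
warehouse       
W4          48.5
W5         163.0
sum of column 'stock' → 211.5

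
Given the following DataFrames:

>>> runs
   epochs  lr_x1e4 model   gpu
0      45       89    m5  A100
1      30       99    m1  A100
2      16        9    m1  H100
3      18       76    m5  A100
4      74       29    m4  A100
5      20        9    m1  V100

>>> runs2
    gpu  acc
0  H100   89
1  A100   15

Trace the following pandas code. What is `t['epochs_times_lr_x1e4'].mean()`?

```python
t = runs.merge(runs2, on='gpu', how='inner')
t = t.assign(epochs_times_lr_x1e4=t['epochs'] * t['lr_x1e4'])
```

2126.6

merge on 'gpu' (how='inner') → 5 rows:
   epochs  lr_x1e4 model   gpu  acc
0      45       89    m5  A100   15
1      30       99    m1  A100   15
2      16        9    m1  H100   89
3      18       76    m5  A100   15
4      74       29    m4  A100   15
add column epochs_times_lr_x1e4 = t['epochs'] * t['lr_x1e4']:
   epochs  lr_x1e4 model   gpu  acc  epochs_times_lr_x1e4
0      45       89    m5  A100   15                  4005
1      30       99    m1  A100   15                  2970
2      16        9    m1  H100   89                   144
3      18       76    m5  A100   15                  1368
4      74       29    m4  A100   15                  2146
Finally, mean of column 'epochs_times_lr_x1e4' = 2126.6.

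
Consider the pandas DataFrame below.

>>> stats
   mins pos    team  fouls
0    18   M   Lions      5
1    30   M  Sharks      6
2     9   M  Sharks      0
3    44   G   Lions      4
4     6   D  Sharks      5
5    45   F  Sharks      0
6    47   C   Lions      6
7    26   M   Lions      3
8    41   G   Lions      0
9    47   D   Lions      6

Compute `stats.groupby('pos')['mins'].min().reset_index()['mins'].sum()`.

group by pos, min of mins:
pos
C    47
D     6
F    45
G    41
M     9
Name: mins, dtype: int64
reset_index():
  pos  mins
0   C    47
1   D     6
2   F    45
3   G    41
4   M     9

148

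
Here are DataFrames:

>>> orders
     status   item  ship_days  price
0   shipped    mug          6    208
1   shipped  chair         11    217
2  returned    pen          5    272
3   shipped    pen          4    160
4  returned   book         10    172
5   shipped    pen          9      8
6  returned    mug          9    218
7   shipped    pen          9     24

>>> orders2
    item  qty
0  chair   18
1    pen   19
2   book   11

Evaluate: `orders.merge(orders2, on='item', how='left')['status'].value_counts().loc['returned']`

3

merge on 'item' (how='left') → 8 rows:
     status   item  ship_days  price   qty
0   shipped    mug          6    208   NaN
1   shipped  chair         11    217  18.0
2  returned    pen          5    272  19.0
3   shipped    pen          4    160  19.0
4  returned   book         10    172  11.0
5   shipped    pen          9      8  19.0
6  returned    mug          9    218   NaN
7   shipped    pen          9     24  19.0
value_counts of status:
status
shipped     5
returned    3
Name: count, dtype: int64
Finally, value at index 'returned' = 3.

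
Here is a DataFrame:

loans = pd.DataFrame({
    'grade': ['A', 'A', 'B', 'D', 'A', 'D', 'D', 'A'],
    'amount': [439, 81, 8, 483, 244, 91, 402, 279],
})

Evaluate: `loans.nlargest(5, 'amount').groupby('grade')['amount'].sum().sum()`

take 5 rows with largest amount:
  grade  amount
3     D     483
0     A     439
6     D     402
7     A     279
4     A     244
group by grade, sum of amount:
grade
A    962
D    885
Name: amount, dtype: int64
Taking the sum of the resulting series gives 1847.

1847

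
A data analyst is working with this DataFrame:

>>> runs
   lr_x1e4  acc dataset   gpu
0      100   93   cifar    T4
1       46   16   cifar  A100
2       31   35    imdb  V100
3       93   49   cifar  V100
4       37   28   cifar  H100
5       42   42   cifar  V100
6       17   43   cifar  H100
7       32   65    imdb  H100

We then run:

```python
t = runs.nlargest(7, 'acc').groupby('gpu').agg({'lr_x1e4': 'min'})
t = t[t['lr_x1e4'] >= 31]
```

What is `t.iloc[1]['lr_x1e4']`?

31

take 7 rows with largest acc:
   lr_x1e4  acc dataset   gpu
0      100   93   cifar    T4
7       32   65    imdb  H100
3       93   49   cifar  V100
6       17   43   cifar  H100
5       42   42   cifar  V100
2       31   35    imdb  V100
4       37   28   cifar  H100
group by gpu, min of lr_x1e4:
      lr_x1e4
gpu          
H100       17
T4        100
V100       31
filter rows where lr_x1e4 >= 31:
      lr_x1e4
gpu          
T4        100
V100       31
So iloc[1]['lr_x1e4'] = 31.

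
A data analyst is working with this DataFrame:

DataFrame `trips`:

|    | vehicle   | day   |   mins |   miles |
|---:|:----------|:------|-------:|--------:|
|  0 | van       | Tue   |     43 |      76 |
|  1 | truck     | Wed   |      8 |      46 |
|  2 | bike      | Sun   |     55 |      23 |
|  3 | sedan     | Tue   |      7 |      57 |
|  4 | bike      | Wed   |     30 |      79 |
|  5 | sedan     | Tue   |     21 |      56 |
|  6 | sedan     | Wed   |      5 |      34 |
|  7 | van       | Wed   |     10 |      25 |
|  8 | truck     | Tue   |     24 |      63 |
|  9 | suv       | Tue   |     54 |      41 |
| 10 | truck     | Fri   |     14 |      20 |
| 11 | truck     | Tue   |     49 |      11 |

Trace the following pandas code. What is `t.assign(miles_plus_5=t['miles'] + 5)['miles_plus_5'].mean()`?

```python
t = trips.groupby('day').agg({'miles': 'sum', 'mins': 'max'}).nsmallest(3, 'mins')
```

group by day: sum(miles), max(mins):
     miles  mins
day             
Fri     20    14
Sun     23    55
Tue    304    54
Wed    184    30
take 3 rows with smallest mins:
     miles  mins
day             
Fri     20    14
Wed    184    30
Tue    304    54
add column miles_plus_5 = t['miles'] + 5:
     miles  mins  miles_plus_5
day                           
Fri     20    14            25
Wed    184    30           189
Tue    304    54           309
Hence 174.333333333.

174.333333333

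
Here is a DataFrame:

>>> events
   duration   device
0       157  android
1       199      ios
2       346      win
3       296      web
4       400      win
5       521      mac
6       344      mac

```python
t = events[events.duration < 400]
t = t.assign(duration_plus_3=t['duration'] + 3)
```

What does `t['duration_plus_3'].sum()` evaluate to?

1357

filter rows where duration < 400:
   duration   device
0       157  android
1       199      ios
2       346      win
3       296      web
6       344      mac
add column duration_plus_3 = t['duration'] + 3:
   duration   device  duration_plus_3
0       157  android              160
1       199      ios              202
2       346      win              349
3       296      web              299
6       344      mac              347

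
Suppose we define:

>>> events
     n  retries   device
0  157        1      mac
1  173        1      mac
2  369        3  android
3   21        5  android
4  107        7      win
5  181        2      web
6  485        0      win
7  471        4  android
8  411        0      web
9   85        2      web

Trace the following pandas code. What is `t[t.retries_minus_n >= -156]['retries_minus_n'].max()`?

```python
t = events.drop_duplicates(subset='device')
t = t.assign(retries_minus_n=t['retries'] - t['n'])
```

-100

drop duplicate device (keep=first):
     n  retries   device
0  157        1      mac
2  369        3  android
4  107        7      win
5  181        2      web
add column retries_minus_n = t['retries'] - t['n']:
     n  retries   device  retries_minus_n
0  157        1      mac             -156
2  369        3  android             -366
4  107        7      win             -100
5  181        2      web             -179
filter rows where retries_minus_n >= -156:
     n  retries device  retries_minus_n
0  157        1    mac             -156
4  107        7    win             -100
Taking the max of column 'retries_minus_n' gives -100.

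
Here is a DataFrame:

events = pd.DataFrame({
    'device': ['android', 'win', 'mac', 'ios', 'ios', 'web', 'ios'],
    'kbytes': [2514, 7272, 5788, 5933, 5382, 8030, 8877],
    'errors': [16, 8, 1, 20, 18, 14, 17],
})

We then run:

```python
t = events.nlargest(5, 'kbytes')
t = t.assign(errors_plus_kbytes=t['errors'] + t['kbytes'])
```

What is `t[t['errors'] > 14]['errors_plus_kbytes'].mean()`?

7423.5

take 5 rows with largest kbytes:
  device  kbytes  errors
6    ios    8877      17
5    web    8030      14
1    win    7272       8
3    ios    5933      20
2    mac    5788       1
add column errors_plus_kbytes = t['errors'] + t['kbytes']:
  device  kbytes  errors  errors_plus_kbytes
6    ios    8877      17                8894
5    web    8030      14                8044
1    win    7272       8                7280
3    ios    5933      20                5953
2    mac    5788       1                5789
filter rows where errors > 14:
  device  kbytes  errors  errors_plus_kbytes
6    ios    8877      17                8894
3    ios    5933      20                5953
mean of column 'errors_plus_kbytes' → 7423.5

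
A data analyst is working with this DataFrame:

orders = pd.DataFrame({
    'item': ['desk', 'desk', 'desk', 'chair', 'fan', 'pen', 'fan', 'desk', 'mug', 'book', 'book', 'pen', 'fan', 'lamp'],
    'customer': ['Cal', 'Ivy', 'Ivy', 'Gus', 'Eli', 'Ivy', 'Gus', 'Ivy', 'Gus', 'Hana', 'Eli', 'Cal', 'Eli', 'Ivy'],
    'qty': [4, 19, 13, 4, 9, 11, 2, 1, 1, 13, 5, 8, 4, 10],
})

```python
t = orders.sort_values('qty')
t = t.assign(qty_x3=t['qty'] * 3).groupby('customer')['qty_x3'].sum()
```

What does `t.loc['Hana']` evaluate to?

39

sort by qty:
     item customer  qty
7    desk      Ivy    1
8     mug      Gus    1
6     fan      Gus    2
0    desk      Cal    4
3   chair      Gus    4
12    fan      Eli    4
10   book      Eli    5
11    pen      Cal    8
4     fan      Eli    9
13   lamp      Ivy   10
5     pen      Ivy   11
2    desk      Ivy   13
9    book     Hana   13
1    desk      Ivy   19
add column qty_x3 = t['qty'] * 3:
     item customer  qty  qty_x3
7    desk      Ivy    1       3
8     mug      Gus    1       3
6     fan      Gus    2       6
0    desk      Cal    4      12
3   chair      Gus    4      12
12    fan      Eli    4      12
10   book      Eli    5      15
11    pen      Cal    8      24
4     fan      Eli    9      27
13   lamp      Ivy   10      30
5     pen      Ivy   11      33
2    desk      Ivy   13      39
9    book     Hana   13      39
1    desk      Ivy   19      57
group by customer, sum of qty_x3:
customer
Cal      36
Eli      54
Gus      21
Hana     39
Ivy     162
Name: qty_x3, dtype: int64
The value at index 'Hana' is 39.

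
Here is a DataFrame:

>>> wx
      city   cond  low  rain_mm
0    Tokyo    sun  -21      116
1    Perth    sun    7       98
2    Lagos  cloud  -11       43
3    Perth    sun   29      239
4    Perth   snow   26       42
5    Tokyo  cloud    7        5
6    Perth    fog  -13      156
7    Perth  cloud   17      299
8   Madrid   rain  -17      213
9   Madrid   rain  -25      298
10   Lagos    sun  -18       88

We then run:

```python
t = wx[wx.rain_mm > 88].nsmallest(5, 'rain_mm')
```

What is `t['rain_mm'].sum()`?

822

filter rows where rain_mm > 88:
     city   cond  low  rain_mm
0   Tokyo    sun  -21      116
1   Perth    sun    7       98
3   Perth    sun   29      239
6   Perth    fog  -13      156
7   Perth  cloud   17      299
8  Madrid   rain  -17      213
9  Madrid   rain  -25      298
take 5 rows with smallest rain_mm:
     city  cond  low  rain_mm
1   Perth   sun    7       98
0   Tokyo   sun  -21      116
6   Perth   fog  -13      156
8  Madrid  rain  -17      213
3   Perth   sun   29      239
The sum of column 'rain_mm' is 822.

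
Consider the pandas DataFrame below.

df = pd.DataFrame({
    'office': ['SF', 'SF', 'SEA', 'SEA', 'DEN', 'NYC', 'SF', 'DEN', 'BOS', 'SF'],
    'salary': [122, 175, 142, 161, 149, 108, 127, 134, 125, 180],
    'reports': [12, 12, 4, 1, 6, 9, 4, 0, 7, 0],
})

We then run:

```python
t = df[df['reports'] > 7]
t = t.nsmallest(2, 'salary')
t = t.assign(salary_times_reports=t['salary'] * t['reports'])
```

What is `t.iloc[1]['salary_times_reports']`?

1464

filter rows where reports > 7:
  office  salary  reports
0     SF     122       12
1     SF     175       12
5    NYC     108        9
take 2 rows with smallest salary:
  office  salary  reports
5    NYC     108        9
0     SF     122       12
add column salary_times_reports = t['salary'] * t['reports']:
  office  salary  reports  salary_times_reports
5    NYC     108        9                   972
0     SF     122       12                  1464
Taking the value at position 1, column 'salary_times_reports' gives 1464.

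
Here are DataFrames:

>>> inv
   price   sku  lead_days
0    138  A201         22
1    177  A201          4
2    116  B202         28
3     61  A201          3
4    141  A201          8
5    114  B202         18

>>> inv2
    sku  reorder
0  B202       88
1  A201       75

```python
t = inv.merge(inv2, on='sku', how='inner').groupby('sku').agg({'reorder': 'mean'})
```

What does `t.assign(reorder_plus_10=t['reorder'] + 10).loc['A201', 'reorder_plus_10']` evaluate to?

merge on 'sku' (how='inner') → 6 rows:
   price   sku  lead_days  reorder
0    138  A201         22       75
1    177  A201          4       75
2    116  B202         28       88
3     61  A201          3       75
4    141  A201          8       75
5    114  B202         18       88
group by sku, mean of reorder:
      reorder
sku          
A201     75.0
B202     88.0
add column reorder_plus_10 = t['reorder'] + 10:
      reorder  reorder_plus_10
sku                           
A201     75.0             85.0
B202     88.0             98.0
Reading off the value at row 'A201', column 'reorder_plus_10', we get 85.0.

85.0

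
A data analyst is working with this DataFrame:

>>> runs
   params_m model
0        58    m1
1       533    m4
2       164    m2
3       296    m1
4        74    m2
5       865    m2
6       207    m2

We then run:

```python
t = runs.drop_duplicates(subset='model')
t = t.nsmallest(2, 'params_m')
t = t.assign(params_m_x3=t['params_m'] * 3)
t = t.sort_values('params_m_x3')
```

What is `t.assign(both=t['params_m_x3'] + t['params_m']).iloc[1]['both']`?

drop duplicate model (keep=first):
   params_m model
0        58    m1
1       533    m4
2       164    m2
take 2 rows with smallest params_m:
   params_m model
0        58    m1
2       164    m2
add column params_m_x3 = t['params_m'] * 3:
   params_m model  params_m_x3
0        58    m1          174
2       164    m2          492
sort by params_m_x3:
   params_m model  params_m_x3
0        58    m1          174
2       164    m2          492
add column both = t['params_m_x3'] + t['params_m']:
   params_m model  params_m_x3  both
0        58    m1          174   232
2       164    m2          492   656
Taking the value at position 1, column 'both' gives 656.

656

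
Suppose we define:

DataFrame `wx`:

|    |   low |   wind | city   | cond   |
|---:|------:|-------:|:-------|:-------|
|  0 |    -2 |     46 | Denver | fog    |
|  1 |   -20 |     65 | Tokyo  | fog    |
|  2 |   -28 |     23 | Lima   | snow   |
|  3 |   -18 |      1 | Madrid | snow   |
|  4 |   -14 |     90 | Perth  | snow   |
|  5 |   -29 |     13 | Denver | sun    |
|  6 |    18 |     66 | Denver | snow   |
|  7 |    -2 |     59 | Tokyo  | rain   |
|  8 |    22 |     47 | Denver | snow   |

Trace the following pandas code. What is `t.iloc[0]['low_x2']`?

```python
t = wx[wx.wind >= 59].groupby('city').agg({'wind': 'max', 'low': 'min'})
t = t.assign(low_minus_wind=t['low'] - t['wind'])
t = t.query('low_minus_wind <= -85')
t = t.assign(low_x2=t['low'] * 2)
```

filter rows where wind >= 59:
   low  wind    city  cond
1  -20    65   Tokyo   fog
4  -14    90   Perth  snow
6   18    66  Denver  snow
7   -2    59   Tokyo  rain
group by city: max(wind), min(low):
        wind  low
city             
Denver    66   18
Perth     90  -14
Tokyo     65  -20
add column low_minus_wind = t['low'] - t['wind']:
        wind  low  low_minus_wind
city                             
Denver    66   18             -48
Perth     90  -14            -104
Tokyo     65  -20             -85
filter rows where low_minus_wind <= -85:
       wind  low  low_minus_wind
city                            
Perth    90  -14            -104
Tokyo    65  -20             -85
add column low_x2 = t['low'] * 2:
       wind  low  low_minus_wind  low_x2
city                                    
Perth    90  -14            -104     -28
Tokyo    65  -20             -85     -40
Then the value at position 0, column 'low_x2': -28

-28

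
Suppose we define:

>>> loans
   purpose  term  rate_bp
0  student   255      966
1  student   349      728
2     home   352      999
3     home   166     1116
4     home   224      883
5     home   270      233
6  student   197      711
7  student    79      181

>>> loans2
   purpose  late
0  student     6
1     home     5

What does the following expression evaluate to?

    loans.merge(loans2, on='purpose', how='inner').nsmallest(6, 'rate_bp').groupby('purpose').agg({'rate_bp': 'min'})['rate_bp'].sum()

414

merge on 'purpose' (how='inner') → 8 rows:
   purpose  term  rate_bp  late
0  student   255      966     6
1  student   349      728     6
2     home   352      999     5
3     home   166     1116     5
4     home   224      883     5
5     home   270      233     5
6  student   197      711     6
7  student    79      181     6
take 6 rows with smallest rate_bp:
   purpose  term  rate_bp  late
7  student    79      181     6
5     home   270      233     5
6  student   197      711     6
1  student   349      728     6
4     home   224      883     5
0  student   255      966     6
group by purpose, min of rate_bp:
         rate_bp
purpose         
home         233
student      181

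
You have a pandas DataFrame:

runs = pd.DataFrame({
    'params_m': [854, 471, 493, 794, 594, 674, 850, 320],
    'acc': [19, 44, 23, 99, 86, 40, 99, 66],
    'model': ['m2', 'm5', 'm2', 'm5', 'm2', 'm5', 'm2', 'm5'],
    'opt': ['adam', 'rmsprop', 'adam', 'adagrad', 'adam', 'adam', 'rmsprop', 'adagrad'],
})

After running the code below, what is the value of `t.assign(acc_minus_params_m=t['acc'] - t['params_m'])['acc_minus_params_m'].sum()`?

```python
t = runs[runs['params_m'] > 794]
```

-1586

filter rows where params_m > 794:
   params_m  acc model      opt
0       854   19    m2     adam
6       850   99    m2  rmsprop
add column acc_minus_params_m = t['acc'] - t['params_m']:
   params_m  acc model      opt  acc_minus_params_m
0       854   19    m2     adam                -835
6       850   99    m2  rmsprop                -751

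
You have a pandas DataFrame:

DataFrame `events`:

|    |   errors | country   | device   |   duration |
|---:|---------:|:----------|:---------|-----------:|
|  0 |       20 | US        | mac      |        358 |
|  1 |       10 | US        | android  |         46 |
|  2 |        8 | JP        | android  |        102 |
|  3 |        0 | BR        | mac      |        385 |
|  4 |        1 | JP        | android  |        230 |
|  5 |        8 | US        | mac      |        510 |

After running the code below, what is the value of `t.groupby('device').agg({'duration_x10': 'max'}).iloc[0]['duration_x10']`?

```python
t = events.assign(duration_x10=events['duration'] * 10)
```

add column duration_x10 = events['duration'] * 10:
   errors country   device  duration  duration_x10
0      20      US      mac       358          3580
1      10      US  android        46           460
2       8      JP  android       102          1020
3       0      BR      mac       385          3850
4       1      JP  android       230          2300
5       8      US      mac       510          5100
group by device, max of duration_x10:
         duration_x10
device               
android          2300
mac              5100

2300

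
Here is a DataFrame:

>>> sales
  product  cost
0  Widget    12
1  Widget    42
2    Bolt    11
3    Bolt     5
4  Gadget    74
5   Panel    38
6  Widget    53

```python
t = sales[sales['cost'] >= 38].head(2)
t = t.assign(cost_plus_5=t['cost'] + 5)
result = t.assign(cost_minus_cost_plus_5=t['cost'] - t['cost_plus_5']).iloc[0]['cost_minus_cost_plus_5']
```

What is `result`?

filter rows where cost >= 38:
  product  cost
1  Widget    42
4  Gadget    74
5   Panel    38
6  Widget    53
take first 2 rows:
  product  cost
1  Widget    42
4  Gadget    74
add column cost_plus_5 = t['cost'] + 5:
  product  cost  cost_plus_5
1  Widget    42           47
4  Gadget    74           79
add column cost_minus_cost_plus_5 = t['cost'] - t['cost_plus_5']:
  product  cost  cost_plus_5  cost_minus_cost_plus_5
1  Widget    42           47                      -5
4  Gadget    74           79                      -5
Hence -5.

-5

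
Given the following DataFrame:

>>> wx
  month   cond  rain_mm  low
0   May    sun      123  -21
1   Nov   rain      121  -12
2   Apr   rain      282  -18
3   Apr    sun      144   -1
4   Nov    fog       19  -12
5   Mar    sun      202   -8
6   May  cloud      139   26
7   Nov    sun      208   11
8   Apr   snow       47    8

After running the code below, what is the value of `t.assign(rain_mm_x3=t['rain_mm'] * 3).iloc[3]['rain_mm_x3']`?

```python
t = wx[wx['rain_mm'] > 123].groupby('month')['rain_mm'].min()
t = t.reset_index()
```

filter rows where rain_mm > 123:
  month   cond  rain_mm  low
2   Apr   rain      282  -18
3   Apr    sun      144   -1
5   Mar    sun      202   -8
6   May  cloud      139   26
7   Nov    sun      208   11
group by month, min of rain_mm:
month
Apr    144
Mar    202
May    139
Nov    208
Name: rain_mm, dtype: int64
reset_index():
  month  rain_mm
0   Apr      144
1   Mar      202
2   May      139
3   Nov      208
add column rain_mm_x3 = t['rain_mm'] * 3:
  month  rain_mm  rain_mm_x3
0   Apr      144         432
1   Mar      202         606
2   May      139         417
3   Nov      208         624
Reading off the value at position 3, column 'rain_mm_x3', we get 624.

624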